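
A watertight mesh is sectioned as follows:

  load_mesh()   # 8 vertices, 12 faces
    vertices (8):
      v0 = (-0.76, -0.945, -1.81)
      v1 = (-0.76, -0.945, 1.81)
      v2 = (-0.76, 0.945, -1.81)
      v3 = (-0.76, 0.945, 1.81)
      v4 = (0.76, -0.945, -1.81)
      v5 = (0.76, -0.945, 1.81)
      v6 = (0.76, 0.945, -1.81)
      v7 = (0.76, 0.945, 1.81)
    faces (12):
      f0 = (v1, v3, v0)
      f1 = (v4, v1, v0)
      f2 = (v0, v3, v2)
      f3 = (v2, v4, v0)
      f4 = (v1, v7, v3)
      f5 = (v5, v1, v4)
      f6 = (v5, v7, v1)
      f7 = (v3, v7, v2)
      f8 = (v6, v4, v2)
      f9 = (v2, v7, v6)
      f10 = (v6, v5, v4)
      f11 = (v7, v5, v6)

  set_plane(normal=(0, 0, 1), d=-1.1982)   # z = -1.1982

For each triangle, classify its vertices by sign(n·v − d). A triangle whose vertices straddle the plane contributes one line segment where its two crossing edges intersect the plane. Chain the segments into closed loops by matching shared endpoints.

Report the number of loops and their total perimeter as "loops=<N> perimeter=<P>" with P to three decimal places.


Straddling triangles (8 of 12):
  (v1,v3,v0) [++-] → (-0.76, -0.62558, -1.1982)–(-0.76, -0.945, -1.1982)  len=0.3194
  (v4,v1,v0) [-+-] → (0.503112, -0.945, -1.1982)–(-0.76, -0.945, -1.1982)  len=1.2631
  (v0,v3,v2) [-+-] → (-0.76, -0.62558, -1.1982)–(-0.76, 0.945, -1.1982)  len=1.5706
  (v5,v1,v4) [++-] → (0.503112, -0.945, -1.1982)–(0.76, -0.945, -1.1982)  len=0.2569
  (v3,v7,v2) [++-] → (-0.503112, 0.945, -1.1982)–(-0.76, 0.945, -1.1982)  len=0.2569
  (v2,v7,v6) [-+-] → (-0.503112, 0.945, -1.1982)–(0.76, 0.945, -1.1982)  len=1.2631
  (v6,v5,v4) [-+-] → (0.76, 0.62558, -1.1982)–(0.76, -0.945, -1.1982)  len=1.5706
  (v7,v5,v6) [++-] → (0.76, 0.62558, -1.1982)–(0.76, 0.945, -1.1982)  len=0.3194

Chained into 1 loop(s):
  loop 1: 8 segments, perimeter = 6.8200
Total perimeter = 6.820

loops=1 perimeter=6.820


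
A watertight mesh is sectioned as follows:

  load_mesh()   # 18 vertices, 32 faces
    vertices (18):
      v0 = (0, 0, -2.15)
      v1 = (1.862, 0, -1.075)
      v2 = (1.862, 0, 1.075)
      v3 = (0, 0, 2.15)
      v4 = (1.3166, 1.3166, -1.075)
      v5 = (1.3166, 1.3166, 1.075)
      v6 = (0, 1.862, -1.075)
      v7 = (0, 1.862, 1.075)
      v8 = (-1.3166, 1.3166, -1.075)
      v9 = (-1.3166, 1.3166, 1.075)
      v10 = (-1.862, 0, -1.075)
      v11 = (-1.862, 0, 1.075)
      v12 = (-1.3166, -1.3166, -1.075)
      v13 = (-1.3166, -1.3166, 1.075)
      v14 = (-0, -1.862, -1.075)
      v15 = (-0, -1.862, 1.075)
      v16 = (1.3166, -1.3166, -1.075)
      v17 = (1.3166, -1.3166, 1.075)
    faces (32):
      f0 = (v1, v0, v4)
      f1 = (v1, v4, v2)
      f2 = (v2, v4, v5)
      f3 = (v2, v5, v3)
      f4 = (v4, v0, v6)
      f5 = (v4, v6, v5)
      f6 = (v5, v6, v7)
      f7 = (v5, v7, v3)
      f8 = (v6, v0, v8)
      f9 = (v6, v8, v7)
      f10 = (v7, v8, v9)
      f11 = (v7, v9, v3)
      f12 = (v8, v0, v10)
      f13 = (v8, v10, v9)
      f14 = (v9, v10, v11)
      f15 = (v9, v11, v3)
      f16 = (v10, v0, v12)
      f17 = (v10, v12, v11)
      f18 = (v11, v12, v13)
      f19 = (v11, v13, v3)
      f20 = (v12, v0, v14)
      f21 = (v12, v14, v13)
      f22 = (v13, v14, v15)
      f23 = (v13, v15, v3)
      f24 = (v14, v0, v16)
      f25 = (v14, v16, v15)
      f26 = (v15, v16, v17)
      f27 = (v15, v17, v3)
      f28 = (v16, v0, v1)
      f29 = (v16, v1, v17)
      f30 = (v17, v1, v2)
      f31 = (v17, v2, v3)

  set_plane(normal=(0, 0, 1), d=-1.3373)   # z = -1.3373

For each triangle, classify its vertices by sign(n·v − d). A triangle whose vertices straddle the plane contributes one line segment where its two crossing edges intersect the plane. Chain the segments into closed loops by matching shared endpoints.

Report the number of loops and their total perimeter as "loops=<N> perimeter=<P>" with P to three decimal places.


loops=1 perimeter=8.619

Straddling triangles (8 of 32):
  (v1,v0,v4) [+-+] → (1.40767, 0, -1.3373)–(0.99535, 0.99535, -1.3373)  len=1.0774
  (v4,v0,v6) [+-+] → (0.99535, 0.99535, -1.3373)–(0, 1.40767, -1.3373)  len=1.0774
  (v6,v0,v8) [+-+] → (0, 1.40767, -1.3373)–(-0.99535, 0.99535, -1.3373)  len=1.0774
  (v8,v0,v10) [+-+] → (-0.99535, 0.99535, -1.3373)–(-1.40767, 0, -1.3373)  len=1.0774
  (v10,v0,v12) [+-+] → (-1.40767, 0, -1.3373)–(-0.99535, -0.99535, -1.3373)  len=1.0774
  (v12,v0,v14) [+-+] → (-0.99535, -0.99535, -1.3373)–(0, -1.40767, -1.3373)  len=1.0774
  (v14,v0,v16) [+-+] → (0, -1.40767, -1.3373)–(0.99535, -0.99535, -1.3373)  len=1.0774
  (v16,v0,v1) [+-+] → (0.99535, -0.99535, -1.3373)–(1.40767, 0, -1.3373)  len=1.0774

Chained into 1 loop(s):
  loop 1: 8 segments, perimeter = 8.6190
Total perimeter = 8.619


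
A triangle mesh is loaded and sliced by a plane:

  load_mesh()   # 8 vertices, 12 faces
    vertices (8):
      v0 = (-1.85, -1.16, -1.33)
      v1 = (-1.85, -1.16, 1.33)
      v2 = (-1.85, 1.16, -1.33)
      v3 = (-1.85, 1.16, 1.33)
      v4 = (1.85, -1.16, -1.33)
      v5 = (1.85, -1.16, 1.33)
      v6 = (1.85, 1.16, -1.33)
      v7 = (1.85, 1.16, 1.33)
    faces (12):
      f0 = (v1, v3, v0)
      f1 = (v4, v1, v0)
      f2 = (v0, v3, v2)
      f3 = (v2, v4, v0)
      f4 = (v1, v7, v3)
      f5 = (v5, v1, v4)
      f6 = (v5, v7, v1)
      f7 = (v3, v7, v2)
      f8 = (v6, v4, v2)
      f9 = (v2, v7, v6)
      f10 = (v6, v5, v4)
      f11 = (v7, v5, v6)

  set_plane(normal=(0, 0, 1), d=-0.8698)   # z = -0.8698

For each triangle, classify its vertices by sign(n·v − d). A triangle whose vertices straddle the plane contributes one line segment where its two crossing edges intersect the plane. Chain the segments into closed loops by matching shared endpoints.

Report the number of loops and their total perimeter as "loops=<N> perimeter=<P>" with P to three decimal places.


loops=1 perimeter=12.040

Straddling triangles (8 of 12):
  (v1,v3,v0) [++-] → (-1.85, -0.758623, -0.8698)–(-1.85, -1.16, -0.8698)  len=0.4014
  (v4,v1,v0) [-+-] → (1.20987, -1.16, -0.8698)–(-1.85, -1.16, -0.8698)  len=3.0599
  (v0,v3,v2) [-+-] → (-1.85, -0.758623, -0.8698)–(-1.85, 1.16, -0.8698)  len=1.9186
  (v5,v1,v4) [++-] → (1.20987, -1.16, -0.8698)–(1.85, -1.16, -0.8698)  len=0.6401
  (v3,v7,v2) [++-] → (-1.20987, 1.16, -0.8698)–(-1.85, 1.16, -0.8698)  len=0.6401
  (v2,v7,v6) [-+-] → (-1.20987, 1.16, -0.8698)–(1.85, 1.16, -0.8698)  len=3.0599
  (v6,v5,v4) [-+-] → (1.85, 0.758623, -0.8698)–(1.85, -1.16, -0.8698)  len=1.9186
  (v7,v5,v6) [++-] → (1.85, 0.758623, -0.8698)–(1.85, 1.16, -0.8698)  len=0.4014

Chained into 1 loop(s):
  loop 1: 8 segments, perimeter = 12.0400
Total perimeter = 12.040


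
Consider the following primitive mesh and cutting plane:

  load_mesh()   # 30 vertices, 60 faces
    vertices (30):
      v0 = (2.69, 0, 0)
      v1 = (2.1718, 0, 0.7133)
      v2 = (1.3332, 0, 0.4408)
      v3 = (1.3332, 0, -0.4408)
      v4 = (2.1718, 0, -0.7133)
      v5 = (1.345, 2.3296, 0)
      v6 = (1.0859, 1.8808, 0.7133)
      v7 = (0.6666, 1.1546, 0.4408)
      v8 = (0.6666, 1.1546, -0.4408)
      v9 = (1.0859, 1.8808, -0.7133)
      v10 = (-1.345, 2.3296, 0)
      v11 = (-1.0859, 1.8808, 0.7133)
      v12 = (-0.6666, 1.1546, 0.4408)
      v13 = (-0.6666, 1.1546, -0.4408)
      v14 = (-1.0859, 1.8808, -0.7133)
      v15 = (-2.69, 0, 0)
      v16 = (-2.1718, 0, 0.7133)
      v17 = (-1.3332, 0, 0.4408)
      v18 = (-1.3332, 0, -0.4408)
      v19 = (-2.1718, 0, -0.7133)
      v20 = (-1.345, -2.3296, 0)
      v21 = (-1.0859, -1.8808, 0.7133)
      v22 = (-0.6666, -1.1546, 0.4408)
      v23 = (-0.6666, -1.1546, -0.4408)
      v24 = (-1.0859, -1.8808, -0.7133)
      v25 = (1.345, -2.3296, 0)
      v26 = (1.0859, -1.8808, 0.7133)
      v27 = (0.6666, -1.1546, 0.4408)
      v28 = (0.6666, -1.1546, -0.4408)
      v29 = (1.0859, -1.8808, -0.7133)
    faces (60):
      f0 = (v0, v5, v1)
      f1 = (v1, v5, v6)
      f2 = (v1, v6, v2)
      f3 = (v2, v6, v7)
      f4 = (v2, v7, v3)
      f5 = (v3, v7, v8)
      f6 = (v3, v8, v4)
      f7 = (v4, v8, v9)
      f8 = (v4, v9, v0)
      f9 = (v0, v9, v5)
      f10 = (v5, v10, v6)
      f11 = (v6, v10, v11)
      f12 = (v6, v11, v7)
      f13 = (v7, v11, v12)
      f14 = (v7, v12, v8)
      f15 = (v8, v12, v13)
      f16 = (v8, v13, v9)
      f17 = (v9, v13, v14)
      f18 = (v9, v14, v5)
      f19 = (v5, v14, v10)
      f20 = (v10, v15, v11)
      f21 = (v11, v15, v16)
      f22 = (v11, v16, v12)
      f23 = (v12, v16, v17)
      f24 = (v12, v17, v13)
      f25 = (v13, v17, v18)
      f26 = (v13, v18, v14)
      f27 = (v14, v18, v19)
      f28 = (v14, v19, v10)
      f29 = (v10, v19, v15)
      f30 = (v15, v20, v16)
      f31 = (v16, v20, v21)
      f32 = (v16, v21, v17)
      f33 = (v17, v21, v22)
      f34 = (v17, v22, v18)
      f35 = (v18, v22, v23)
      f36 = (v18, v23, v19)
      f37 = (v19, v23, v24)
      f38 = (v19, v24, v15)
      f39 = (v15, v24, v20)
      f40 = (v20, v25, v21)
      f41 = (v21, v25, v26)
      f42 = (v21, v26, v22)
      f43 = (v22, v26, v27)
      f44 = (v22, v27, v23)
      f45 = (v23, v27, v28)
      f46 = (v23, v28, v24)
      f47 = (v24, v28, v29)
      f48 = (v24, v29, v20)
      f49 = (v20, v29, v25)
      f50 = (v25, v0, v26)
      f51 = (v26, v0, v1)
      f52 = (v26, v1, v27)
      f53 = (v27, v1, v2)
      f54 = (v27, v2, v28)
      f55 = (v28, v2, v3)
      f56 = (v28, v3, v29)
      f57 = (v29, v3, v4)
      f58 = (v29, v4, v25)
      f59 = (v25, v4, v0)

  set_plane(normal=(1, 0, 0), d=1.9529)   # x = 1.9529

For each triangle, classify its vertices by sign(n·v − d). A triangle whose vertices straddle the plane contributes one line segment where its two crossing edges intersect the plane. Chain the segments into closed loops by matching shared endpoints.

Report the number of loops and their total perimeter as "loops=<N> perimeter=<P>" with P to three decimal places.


Straddling triangles (14 of 60):
  (v0,v5,v1) [+-+] → (1.9529, 1.27669, 0)–(1.9529, 0.616775, 0.52445)  len=0.8429
  (v1,v5,v6) [+--] → (1.9529, 0.616775, 0.52445)–(1.9529, 0.379139, 0.7133)  len=0.3035
  (v1,v6,v2) [+--] → (1.9529, 0.379139, 0.7133)–(1.9529, 0, 0.642169)  len=0.3858
  (v3,v8,v4) [--+] → (1.9529, 0.167913, -0.673671)–(1.9529, 0, -0.642169)  len=0.1708
  (v4,v8,v9) [+--] → (1.9529, 0.167913, -0.673671)–(1.9529, 0.379139, -0.7133)  len=0.2149
  (v4,v9,v0) [+-+] → (1.9529, 0.379139, -0.7133)–(1.9529, 0.864246, -0.327768)  len=0.6196
  (v0,v9,v5) [+--] → (1.9529, 0.864246, -0.327768)–(1.9529, 1.27669, 0)  len=0.5268
  (v25,v0,v26) [-+-] → (1.9529, -1.27669, 0)–(1.9529, -0.864246, 0.327768)  len=0.5268
  (v26,v0,v1) [-++] → (1.9529, -0.864246, 0.327768)–(1.9529, -0.379139, 0.7133)  len=0.6196
  (v26,v1,v27) [-+-] → (1.9529, -0.379139, 0.7133)–(1.9529, -0.167913, 0.673671)  len=0.2149
  (v27,v1,v2) [-+-] → (1.9529, -0.167913, 0.673671)–(1.9529, 0, 0.642169)  len=0.1708
  (v29,v3,v4) [--+] → (1.9529, 0, -0.642169)–(1.9529, -0.379139, -0.7133)  len=0.3858
  (v29,v4,v25) [-+-] → (1.9529, -0.379139, -0.7133)–(1.9529, -0.616775, -0.52445)  len=0.3035
  (v25,v4,v0) [-++] → (1.9529, -0.616775, -0.52445)–(1.9529, -1.27669, 0)  len=0.8429

Chained into 1 loop(s):
  loop 1: 14 segments, perimeter = 6.1289
Total perimeter = 6.129

loops=1 perimeter=6.129


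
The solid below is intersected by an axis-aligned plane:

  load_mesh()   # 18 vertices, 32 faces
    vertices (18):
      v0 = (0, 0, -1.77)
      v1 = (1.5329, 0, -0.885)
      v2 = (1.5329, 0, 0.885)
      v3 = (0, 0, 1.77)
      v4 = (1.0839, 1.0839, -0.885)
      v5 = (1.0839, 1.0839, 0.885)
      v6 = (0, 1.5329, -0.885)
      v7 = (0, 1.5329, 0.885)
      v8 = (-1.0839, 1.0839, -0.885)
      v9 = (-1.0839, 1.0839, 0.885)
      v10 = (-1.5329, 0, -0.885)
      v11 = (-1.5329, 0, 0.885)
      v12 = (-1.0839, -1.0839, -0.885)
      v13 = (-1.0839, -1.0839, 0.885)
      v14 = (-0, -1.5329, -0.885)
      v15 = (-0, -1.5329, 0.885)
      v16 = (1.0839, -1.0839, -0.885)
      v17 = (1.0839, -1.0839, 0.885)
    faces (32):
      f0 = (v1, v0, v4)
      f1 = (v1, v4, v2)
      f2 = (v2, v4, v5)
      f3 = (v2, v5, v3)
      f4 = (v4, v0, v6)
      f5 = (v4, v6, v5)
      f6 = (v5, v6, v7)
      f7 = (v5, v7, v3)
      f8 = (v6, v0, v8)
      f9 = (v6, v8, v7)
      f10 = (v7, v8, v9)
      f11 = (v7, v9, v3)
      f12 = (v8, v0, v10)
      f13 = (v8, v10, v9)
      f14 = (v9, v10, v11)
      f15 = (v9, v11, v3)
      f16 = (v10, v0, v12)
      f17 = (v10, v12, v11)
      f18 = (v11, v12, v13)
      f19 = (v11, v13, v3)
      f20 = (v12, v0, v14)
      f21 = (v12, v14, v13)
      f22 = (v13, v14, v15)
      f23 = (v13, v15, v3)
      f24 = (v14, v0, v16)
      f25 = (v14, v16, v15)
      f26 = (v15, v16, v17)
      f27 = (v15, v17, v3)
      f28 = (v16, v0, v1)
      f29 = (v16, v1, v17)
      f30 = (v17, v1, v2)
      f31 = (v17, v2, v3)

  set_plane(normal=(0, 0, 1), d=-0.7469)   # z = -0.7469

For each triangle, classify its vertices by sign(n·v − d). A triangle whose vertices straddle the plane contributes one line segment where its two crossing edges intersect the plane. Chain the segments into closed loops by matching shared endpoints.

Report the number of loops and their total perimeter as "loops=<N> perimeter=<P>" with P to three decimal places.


Straddling triangles (16 of 32):
  (v1,v4,v2) [--+] → (1.11893, 0.999331, -0.7469)–(1.5329, 0, -0.7469)  len=1.0817
  (v2,v4,v5) [+-+] → (1.11893, 0.999331, -0.7469)–(1.0839, 1.0839, -0.7469)  len=0.0915
  (v4,v6,v5) [--+] → (0.0845687, 1.49787, -0.7469)–(1.0839, 1.0839, -0.7469)  len=1.0817
  (v5,v6,v7) [+-+] → (0.0845687, 1.49787, -0.7469)–(0, 1.5329, -0.7469)  len=0.0915
  (v6,v8,v7) [--+] → (-0.999331, 1.11893, -0.7469)–(0, 1.5329, -0.7469)  len=1.0817
  (v7,v8,v9) [+-+] → (-0.999331, 1.11893, -0.7469)–(-1.0839, 1.0839, -0.7469)  len=0.0915
  (v8,v10,v9) [--+] → (-1.49787, 0.0845687, -0.7469)–(-1.0839, 1.0839, -0.7469)  len=1.0817
  (v9,v10,v11) [+-+] → (-1.49787, 0.0845687, -0.7469)–(-1.5329, 0, -0.7469)  len=0.0915
  (v10,v12,v11) [--+] → (-1.11893, -0.999331, -0.7469)–(-1.5329, 0, -0.7469)  len=1.0817
  (v11,v12,v13) [+-+] → (-1.11893, -0.999331, -0.7469)–(-1.0839, -1.0839, -0.7469)  len=0.0915
  (v12,v14,v13) [--+] → (-0.0845687, -1.49787, -0.7469)–(-1.0839, -1.0839, -0.7469)  len=1.0817
  (v13,v14,v15) [+-+] → (-0.0845687, -1.49787, -0.7469)–(0, -1.5329, -0.7469)  len=0.0915
  (v14,v16,v15) [--+] → (0.999331, -1.11893, -0.7469)–(0, -1.5329, -0.7469)  len=1.0817
  (v15,v16,v17) [+-+] → (0.999331, -1.11893, -0.7469)–(1.0839, -1.0839, -0.7469)  len=0.0915
  (v16,v1,v17) [--+] → (1.49787, -0.0845687, -0.7469)–(1.0839, -1.0839, -0.7469)  len=1.0817
  (v17,v1,v2) [+-+] → (1.49787, -0.0845687, -0.7469)–(1.5329, 0, -0.7469)  len=0.0915

Chained into 1 loop(s):
  loop 1: 16 segments, perimeter = 9.3857
Total perimeter = 9.386

loops=1 perimeter=9.386


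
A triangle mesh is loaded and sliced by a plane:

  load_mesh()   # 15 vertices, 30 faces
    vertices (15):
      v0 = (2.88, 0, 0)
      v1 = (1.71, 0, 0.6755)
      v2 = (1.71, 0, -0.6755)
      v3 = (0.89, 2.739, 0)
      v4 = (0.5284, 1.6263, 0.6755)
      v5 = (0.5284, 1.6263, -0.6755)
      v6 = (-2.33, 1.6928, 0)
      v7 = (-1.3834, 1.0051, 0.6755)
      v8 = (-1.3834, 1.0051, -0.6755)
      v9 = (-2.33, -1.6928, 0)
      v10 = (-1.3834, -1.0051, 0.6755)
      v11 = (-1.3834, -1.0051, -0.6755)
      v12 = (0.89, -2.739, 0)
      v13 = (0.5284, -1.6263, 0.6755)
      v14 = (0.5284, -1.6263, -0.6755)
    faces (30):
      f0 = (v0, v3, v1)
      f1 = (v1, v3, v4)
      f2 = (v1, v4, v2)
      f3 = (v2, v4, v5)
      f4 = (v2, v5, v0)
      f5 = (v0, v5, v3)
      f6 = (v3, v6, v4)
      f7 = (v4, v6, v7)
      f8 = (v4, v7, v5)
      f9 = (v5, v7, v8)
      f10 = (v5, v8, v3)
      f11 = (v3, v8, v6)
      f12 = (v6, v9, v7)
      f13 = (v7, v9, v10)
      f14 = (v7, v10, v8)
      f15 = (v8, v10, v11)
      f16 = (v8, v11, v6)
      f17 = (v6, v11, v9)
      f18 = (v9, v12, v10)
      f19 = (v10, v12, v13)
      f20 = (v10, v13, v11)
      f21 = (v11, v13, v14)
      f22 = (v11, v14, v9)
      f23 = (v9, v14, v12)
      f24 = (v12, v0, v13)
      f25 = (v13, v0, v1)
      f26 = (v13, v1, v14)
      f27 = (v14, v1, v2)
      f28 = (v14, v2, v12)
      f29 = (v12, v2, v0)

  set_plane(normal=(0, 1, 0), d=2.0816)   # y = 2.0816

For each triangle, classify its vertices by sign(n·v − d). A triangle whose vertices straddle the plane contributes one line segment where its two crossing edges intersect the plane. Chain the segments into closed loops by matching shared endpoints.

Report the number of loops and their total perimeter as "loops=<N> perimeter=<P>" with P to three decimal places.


Straddling triangles (6 of 30):
  (v0,v3,v1) [-+-] → (1.36763, 2.0816, 0)–(1.08681, 2.0816, 0.16213)  len=0.3243
  (v1,v3,v4) [-+-] → (1.08681, 2.0816, 0.16213)–(0.676361, 2.0816, 0.399096)  len=0.4739
  (v0,v5,v3) [--+] → (0.676361, 2.0816, -0.399096)–(1.36763, 2.0816, 0)  len=0.7982
  (v3,v6,v4) [+--] → (-1.13335, 2.0816, 0)–(0.676361, 2.0816, 0.399096)  len=1.8532
  (v5,v8,v3) [--+] → (0.0280511, 2.0816, -0.256113)–(0.676361, 2.0816, -0.399096)  len=0.6639
  (v3,v8,v6) [+--] → (0.0280511, 2.0816, -0.256113)–(-1.13335, 2.0816, 0)  len=1.1893

Chained into 1 loop(s):
  loop 1: 6 segments, perimeter = 5.3028
Total perimeter = 5.303

loops=1 perimeter=5.303


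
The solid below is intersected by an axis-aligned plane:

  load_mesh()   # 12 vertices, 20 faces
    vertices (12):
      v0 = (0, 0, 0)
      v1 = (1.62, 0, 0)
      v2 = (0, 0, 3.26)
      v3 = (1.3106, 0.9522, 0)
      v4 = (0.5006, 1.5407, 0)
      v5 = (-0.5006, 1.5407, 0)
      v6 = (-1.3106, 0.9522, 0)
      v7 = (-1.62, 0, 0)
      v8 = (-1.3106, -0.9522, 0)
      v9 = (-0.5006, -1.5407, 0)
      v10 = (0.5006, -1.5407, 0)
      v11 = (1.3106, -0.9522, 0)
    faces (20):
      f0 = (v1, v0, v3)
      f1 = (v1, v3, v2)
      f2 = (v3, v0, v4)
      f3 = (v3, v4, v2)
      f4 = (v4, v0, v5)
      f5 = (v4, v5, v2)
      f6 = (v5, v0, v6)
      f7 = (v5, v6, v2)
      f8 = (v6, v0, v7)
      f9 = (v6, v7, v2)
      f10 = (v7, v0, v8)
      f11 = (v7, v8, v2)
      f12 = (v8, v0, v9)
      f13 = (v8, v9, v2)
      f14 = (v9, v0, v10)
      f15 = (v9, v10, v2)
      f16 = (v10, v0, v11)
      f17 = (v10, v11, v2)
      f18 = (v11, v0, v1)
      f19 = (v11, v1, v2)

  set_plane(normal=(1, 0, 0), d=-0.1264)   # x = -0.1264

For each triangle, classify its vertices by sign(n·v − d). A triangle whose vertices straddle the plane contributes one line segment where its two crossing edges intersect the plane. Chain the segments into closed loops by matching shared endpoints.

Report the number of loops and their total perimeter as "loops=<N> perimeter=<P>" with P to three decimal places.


Straddling triangles (12 of 20):
  (v4,v0,v5) [++-] → (-0.1264, 0.389022, 0)–(-0.1264, 1.5407, 0)  len=1.1517
  (v4,v5,v2) [+-+] → (-0.1264, 1.5407, 0)–(-0.1264, 0.389022, 2.43686)  len=2.6953
  (v5,v0,v6) [-+-] → (-0.1264, 0.389022, 0)–(-0.1264, 0.0918343, 0)  len=0.2972
  (v5,v6,v2) [--+] → (-0.1264, 0.0918343, 2.94559)–(-0.1264, 0.389022, 2.43686)  len=0.5892
  (v6,v0,v7) [-+-] → (-0.1264, 0.0918343, 0)–(-0.1264, 0, 0)  len=0.0918
  (v6,v7,v2) [--+] → (-0.1264, 0, 3.00564)–(-0.1264, 0.0918343, 2.94559)  len=0.1097
  (v7,v0,v8) [-+-] → (-0.1264, 0, 0)–(-0.1264, -0.0918343, 0)  len=0.0918
  (v7,v8,v2) [--+] → (-0.1264, -0.0918343, 2.94559)–(-0.1264, 0, 3.00564)  len=0.1097
  (v8,v0,v9) [-+-] → (-0.1264, -0.0918343, 0)–(-0.1264, -0.389022, 0)  len=0.2972
  (v8,v9,v2) [--+] → (-0.1264, -0.389022, 2.43686)–(-0.1264, -0.0918343, 2.94559)  len=0.5892
  (v9,v0,v10) [-++] → (-0.1264, -0.389022, 0)–(-0.1264, -1.5407, 0)  len=1.1517
  (v9,v10,v2) [-++] → (-0.1264, -1.5407, 0)–(-0.1264, -0.389022, 2.43686)  len=2.6953

Chained into 1 loop(s):
  loop 1: 12 segments, perimeter = 9.8698
Total perimeter = 9.870

loops=1 perimeter=9.870


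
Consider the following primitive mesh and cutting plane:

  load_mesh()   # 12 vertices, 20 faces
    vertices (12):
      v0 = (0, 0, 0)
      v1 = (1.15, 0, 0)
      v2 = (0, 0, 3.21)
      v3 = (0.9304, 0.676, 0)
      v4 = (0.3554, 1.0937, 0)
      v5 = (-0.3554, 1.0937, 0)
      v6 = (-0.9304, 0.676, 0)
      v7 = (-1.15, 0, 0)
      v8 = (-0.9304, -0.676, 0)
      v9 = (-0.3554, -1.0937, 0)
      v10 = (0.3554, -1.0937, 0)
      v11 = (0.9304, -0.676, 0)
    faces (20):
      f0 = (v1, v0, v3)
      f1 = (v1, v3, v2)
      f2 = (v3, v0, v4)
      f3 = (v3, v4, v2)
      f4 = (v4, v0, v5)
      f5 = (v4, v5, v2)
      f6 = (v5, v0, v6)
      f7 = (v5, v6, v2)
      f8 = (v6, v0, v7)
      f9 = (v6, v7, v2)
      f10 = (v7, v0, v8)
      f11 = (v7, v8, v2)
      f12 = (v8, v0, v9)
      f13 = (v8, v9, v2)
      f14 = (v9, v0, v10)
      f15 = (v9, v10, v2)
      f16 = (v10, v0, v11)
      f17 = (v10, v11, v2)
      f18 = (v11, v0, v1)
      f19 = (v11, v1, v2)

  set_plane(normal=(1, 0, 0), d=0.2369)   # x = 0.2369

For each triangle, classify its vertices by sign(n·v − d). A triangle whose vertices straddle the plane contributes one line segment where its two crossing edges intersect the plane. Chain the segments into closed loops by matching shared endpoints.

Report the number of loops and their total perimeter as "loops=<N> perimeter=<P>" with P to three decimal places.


Straddling triangles (12 of 20):
  (v1,v0,v3) [+-+] → (0.2369, 0, 0)–(0.2369, 0.172124, 0)  len=0.1721
  (v1,v3,v2) [++-] → (0.2369, 0.172124, 2.39266)–(0.2369, 0, 2.54874)  len=0.2323
  (v3,v0,v4) [+-+] → (0.2369, 0.172124, 0)–(0.2369, 0.729031, 0)  len=0.5569
  (v3,v4,v2) [++-] → (0.2369, 0.729031, 1.0703)–(0.2369, 0.172124, 2.39266)  len=1.4348
  (v4,v0,v5) [+--] → (0.2369, 0.729031, 0)–(0.2369, 1.0937, 0)  len=0.3647
  (v4,v5,v2) [+--] → (0.2369, 1.0937, 0)–(0.2369, 0.729031, 1.0703)  len=1.1307
  (v9,v0,v10) [--+] → (0.2369, -0.729031, 0)–(0.2369, -1.0937, 0)  len=0.3647
  (v9,v10,v2) [-+-] → (0.2369, -1.0937, 0)–(0.2369, -0.729031, 1.0703)  len=1.1307
  (v10,v0,v11) [+-+] → (0.2369, -0.729031, 0)–(0.2369, -0.172124, 0)  len=0.5569
  (v10,v11,v2) [++-] → (0.2369, -0.172124, 2.39266)–(0.2369, -0.729031, 1.0703)  len=1.4348
  (v11,v0,v1) [+-+] → (0.2369, -0.172124, 0)–(0.2369, 0, 0)  len=0.1721
  (v11,v1,v2) [++-] → (0.2369, 0, 2.54874)–(0.2369, -0.172124, 2.39266)  len=0.2323

Chained into 1 loop(s):
  loop 1: 12 segments, perimeter = 7.7832
Total perimeter = 7.783

loops=1 perimeter=7.783


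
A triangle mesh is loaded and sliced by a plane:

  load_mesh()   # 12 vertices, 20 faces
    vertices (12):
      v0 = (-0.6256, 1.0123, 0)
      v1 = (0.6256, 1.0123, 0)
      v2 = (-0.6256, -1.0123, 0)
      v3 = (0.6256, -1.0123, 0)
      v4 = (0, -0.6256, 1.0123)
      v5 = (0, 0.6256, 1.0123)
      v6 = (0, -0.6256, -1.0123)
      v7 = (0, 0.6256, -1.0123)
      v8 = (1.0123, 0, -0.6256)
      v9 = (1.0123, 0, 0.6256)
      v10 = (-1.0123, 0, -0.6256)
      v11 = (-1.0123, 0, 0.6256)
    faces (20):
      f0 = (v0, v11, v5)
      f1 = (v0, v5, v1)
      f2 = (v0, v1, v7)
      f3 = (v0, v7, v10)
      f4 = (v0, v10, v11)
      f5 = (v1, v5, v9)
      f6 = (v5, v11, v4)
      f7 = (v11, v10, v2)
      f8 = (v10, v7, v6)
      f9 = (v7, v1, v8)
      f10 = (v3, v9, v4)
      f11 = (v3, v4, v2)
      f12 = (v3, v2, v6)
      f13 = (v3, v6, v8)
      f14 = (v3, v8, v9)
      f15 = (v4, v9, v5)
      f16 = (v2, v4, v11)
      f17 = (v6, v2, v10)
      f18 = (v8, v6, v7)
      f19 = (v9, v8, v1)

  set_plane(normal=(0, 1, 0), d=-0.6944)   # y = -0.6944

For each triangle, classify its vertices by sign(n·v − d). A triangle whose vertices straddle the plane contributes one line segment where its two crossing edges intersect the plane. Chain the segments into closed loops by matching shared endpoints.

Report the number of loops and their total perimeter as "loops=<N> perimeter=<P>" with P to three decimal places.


Straddling triangles (8 of 20):
  (v11,v10,v2) [++-] → (-0.747038, -0.6944, -0.196462)–(-0.747038, -0.6944, 0.196462)  len=0.3929
  (v3,v9,v4) [-++] → (0.747038, -0.6944, 0.196462)–(0.111304, -0.6944, 0.832196)  len=0.8991
  (v3,v4,v2) [-+-] → (0.111304, -0.6944, 0.832196)–(-0.111304, -0.6944, 0.832196)  len=0.2226
  (v3,v2,v6) [--+] → (-0.111304, -0.6944, -0.832196)–(0.111304, -0.6944, -0.832196)  len=0.2226
  (v3,v6,v8) [-++] → (0.111304, -0.6944, -0.832196)–(0.747038, -0.6944, -0.196462)  len=0.8991
  (v3,v8,v9) [-++] → (0.747038, -0.6944, -0.196462)–(0.747038, -0.6944, 0.196462)  len=0.3929
  (v2,v4,v11) [-++] → (-0.111304, -0.6944, 0.832196)–(-0.747038, -0.6944, 0.196462)  len=0.8991
  (v6,v2,v10) [+-+] → (-0.111304, -0.6944, -0.832196)–(-0.747038, -0.6944, -0.196462)  len=0.8991

Chained into 1 loop(s):
  loop 1: 8 segments, perimeter = 4.8273
Total perimeter = 4.827

loops=1 perimeter=4.827


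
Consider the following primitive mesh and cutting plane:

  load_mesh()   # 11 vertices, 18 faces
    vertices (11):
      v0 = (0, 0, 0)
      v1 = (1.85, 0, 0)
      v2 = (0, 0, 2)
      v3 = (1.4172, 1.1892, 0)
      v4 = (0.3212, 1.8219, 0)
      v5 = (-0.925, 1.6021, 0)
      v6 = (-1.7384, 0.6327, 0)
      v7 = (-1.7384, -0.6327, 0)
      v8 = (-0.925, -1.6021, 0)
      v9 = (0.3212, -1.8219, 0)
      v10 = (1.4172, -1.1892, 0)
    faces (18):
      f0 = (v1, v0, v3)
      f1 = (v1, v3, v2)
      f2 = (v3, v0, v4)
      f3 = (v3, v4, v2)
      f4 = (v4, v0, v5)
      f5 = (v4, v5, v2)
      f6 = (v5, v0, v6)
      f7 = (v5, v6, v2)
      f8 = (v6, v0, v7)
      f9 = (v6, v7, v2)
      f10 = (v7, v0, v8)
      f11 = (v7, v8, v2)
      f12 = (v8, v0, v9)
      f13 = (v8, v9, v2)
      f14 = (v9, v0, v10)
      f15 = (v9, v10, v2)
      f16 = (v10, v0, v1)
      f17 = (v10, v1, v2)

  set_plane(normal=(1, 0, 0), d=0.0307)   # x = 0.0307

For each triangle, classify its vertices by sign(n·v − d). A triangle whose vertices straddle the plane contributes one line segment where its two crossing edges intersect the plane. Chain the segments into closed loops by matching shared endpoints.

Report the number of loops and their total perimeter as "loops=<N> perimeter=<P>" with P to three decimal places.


loops=1 perimeter=8.841

Straddling triangles (12 of 18):
  (v1,v0,v3) [+-+] → (0.0307, 0, 0)–(0.0307, 0.025761, 0)  len=0.0258
  (v1,v3,v2) [++-] → (0.0307, 0.025761, 1.95668)–(0.0307, 0, 1.96681)  len=0.0277
  (v3,v0,v4) [+-+] → (0.0307, 0.025761, 0)–(0.0307, 0.174136, 0)  len=0.1484
  (v3,v4,v2) [++-] → (0.0307, 0.174136, 1.80884)–(0.0307, 0.025761, 1.95668)  len=0.2095
  (v4,v0,v5) [+--] → (0.0307, 0.174136, 0)–(0.0307, 1.77066, 0)  len=1.5965
  (v4,v5,v2) [+--] → (0.0307, 1.77066, 0)–(0.0307, 0.174136, 1.80884)  len=2.4126
  (v8,v0,v9) [--+] → (0.0307, -0.174136, 0)–(0.0307, -1.77066, 0)  len=1.5965
  (v8,v9,v2) [-+-] → (0.0307, -1.77066, 0)–(0.0307, -0.174136, 1.80884)  len=2.4126
  (v9,v0,v10) [+-+] → (0.0307, -0.174136, 0)–(0.0307, -0.025761, 0)  len=0.1484
  (v9,v10,v2) [++-] → (0.0307, -0.025761, 1.95668)–(0.0307, -0.174136, 1.80884)  len=0.2095
  (v10,v0,v1) [+-+] → (0.0307, -0.025761, 0)–(0.0307, 0, 0)  len=0.0258
  (v10,v1,v2) [++-] → (0.0307, 0, 1.96681)–(0.0307, -0.025761, 1.95668)  len=0.0277

Chained into 1 loop(s):
  loop 1: 12 segments, perimeter = 8.8409
Total perimeter = 8.841


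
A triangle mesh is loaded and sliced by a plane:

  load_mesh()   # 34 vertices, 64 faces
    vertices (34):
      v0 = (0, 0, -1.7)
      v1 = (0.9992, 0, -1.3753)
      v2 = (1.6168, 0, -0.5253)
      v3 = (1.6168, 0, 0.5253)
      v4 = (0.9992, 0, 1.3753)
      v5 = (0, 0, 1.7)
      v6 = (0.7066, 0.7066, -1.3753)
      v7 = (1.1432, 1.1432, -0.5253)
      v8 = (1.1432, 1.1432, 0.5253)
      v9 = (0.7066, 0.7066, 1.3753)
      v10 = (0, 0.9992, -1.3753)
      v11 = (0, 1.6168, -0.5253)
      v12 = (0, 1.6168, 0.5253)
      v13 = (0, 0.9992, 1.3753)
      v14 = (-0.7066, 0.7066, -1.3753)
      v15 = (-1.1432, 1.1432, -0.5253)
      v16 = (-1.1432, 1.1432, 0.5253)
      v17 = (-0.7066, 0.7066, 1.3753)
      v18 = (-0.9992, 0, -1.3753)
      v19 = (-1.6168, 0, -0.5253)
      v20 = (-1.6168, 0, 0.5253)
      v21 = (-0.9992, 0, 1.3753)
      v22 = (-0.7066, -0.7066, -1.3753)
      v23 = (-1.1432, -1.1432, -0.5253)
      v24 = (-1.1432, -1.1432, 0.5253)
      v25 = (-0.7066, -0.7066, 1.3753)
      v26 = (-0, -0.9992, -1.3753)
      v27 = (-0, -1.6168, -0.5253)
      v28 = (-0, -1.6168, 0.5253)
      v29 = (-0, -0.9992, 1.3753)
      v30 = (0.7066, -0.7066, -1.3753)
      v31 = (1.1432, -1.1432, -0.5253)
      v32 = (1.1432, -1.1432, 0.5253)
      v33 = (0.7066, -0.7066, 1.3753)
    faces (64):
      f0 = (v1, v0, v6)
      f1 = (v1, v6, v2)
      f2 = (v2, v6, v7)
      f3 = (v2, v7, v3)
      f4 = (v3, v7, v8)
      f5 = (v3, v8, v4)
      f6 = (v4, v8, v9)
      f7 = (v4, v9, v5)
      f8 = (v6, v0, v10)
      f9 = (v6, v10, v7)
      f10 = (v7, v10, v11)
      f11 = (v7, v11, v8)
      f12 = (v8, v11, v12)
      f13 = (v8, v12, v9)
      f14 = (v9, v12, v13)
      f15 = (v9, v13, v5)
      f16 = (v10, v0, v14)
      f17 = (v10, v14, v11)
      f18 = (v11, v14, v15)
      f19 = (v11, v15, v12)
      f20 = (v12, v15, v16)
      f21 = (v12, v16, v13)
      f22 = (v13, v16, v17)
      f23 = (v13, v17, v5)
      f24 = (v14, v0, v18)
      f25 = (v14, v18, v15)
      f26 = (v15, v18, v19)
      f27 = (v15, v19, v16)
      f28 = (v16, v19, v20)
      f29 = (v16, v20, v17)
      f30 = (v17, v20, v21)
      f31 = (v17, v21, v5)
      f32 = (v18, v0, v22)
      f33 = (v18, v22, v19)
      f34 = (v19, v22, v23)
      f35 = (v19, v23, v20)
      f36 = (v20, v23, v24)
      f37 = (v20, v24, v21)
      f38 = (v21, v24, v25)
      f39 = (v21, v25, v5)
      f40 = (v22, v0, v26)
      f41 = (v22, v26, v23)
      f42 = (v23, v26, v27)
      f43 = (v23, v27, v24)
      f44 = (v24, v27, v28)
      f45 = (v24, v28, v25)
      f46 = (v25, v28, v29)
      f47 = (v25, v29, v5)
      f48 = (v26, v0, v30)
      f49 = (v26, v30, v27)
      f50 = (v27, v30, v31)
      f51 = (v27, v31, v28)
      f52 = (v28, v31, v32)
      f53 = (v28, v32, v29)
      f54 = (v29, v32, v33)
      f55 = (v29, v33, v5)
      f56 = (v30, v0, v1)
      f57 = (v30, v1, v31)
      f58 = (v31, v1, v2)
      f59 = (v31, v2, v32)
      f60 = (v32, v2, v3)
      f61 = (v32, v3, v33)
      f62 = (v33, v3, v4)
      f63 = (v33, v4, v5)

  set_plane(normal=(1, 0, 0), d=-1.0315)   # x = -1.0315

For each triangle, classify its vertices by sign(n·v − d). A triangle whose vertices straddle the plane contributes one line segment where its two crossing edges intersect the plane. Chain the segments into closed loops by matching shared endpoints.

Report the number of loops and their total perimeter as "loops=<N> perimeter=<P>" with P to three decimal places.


Straddling triangles (18 of 64):
  (v11,v14,v15) [++-] → (-1.0315, 1.0315, -0.742764)–(-1.0315, 1.18947, -0.5253)  len=0.2688
  (v11,v15,v12) [+-+] → (-1.0315, 1.18947, -0.5253)–(-1.0315, 1.18947, -0.422648)  len=0.1027
  (v12,v15,v16) [+--] → (-1.0315, 1.18947, -0.422648)–(-1.0315, 1.18947, 0.5253)  len=0.9479
  (v12,v16,v13) [+-+] → (-1.0315, 1.18947, 0.5253)–(-1.0315, 1.12913, 0.608352)  len=0.1027
  (v13,v16,v17) [+-+] → (-1.0315, 1.12913, 0.608352)–(-1.0315, 1.0315, 0.742764)  len=0.1661
  (v14,v18,v15) [++-] → (-1.0315, 0.256426, -1.18464)–(-1.0315, 1.0315, -0.742764)  len=0.8922
  (v15,v18,v19) [-+-] → (-1.0315, 0.256426, -1.18464)–(-1.0315, 0, -1.33085)  len=0.2952
  (v16,v20,v17) [--+] → (-1.0315, 0.454376, 1.07189)–(-1.0315, 1.0315, 0.742764)  len=0.6644
  (v17,v20,v21) [+-+] → (-1.0315, 0.454376, 1.07189)–(-1.0315, 0, 1.33085)  len=0.5230
  (v18,v22,v19) [++-] → (-1.0315, -0.454376, -1.07189)–(-1.0315, 0, -1.33085)  len=0.5230
  (v19,v22,v23) [-+-] → (-1.0315, -0.454376, -1.07189)–(-1.0315, -1.0315, -0.742764)  len=0.6644
  (v20,v24,v21) [--+] → (-1.0315, -0.256426, 1.18464)–(-1.0315, 0, 1.33085)  len=0.2952
  (v21,v24,v25) [+-+] → (-1.0315, -0.256426, 1.18464)–(-1.0315, -1.0315, 0.742764)  len=0.8922
  (v22,v26,v23) [++-] → (-1.0315, -1.12913, -0.608352)–(-1.0315, -1.0315, -0.742764)  len=0.1661
  (v23,v26,v27) [-++] → (-1.0315, -1.12913, -0.608352)–(-1.0315, -1.18947, -0.5253)  len=0.1027
  (v23,v27,v24) [-+-] → (-1.0315, -1.18947, -0.5253)–(-1.0315, -1.18947, 0.422648)  len=0.9479
  (v24,v27,v28) [-++] → (-1.0315, -1.18947, 0.422648)–(-1.0315, -1.18947, 0.5253)  len=0.1027
  (v24,v28,v25) [-++] → (-1.0315, -1.18947, 0.5253)–(-1.0315, -1.0315, 0.742764)  len=0.2688

Chained into 1 loop(s):
  loop 1: 18 segments, perimeter = 7.9258
Total perimeter = 7.926

loops=1 perimeter=7.926


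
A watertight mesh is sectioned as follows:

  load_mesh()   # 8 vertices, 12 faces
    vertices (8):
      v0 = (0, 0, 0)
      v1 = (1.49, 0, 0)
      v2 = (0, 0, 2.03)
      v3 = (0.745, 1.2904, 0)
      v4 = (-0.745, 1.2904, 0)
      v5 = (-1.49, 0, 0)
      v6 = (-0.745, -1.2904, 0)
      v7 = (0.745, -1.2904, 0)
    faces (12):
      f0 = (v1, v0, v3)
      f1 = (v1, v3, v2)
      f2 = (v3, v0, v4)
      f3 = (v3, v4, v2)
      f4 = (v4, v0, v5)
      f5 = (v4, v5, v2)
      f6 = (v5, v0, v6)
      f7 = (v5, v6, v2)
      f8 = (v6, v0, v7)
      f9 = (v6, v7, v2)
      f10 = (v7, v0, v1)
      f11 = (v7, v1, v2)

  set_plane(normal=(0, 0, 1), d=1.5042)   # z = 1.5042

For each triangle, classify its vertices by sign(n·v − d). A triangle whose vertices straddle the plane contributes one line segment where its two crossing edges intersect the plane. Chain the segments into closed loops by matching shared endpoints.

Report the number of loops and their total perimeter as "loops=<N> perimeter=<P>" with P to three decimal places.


loops=1 perimeter=2.316

Straddling triangles (6 of 12):
  (v1,v3,v2) [--+] → (0.192966, 0.334233, 1.5042)–(0.385932, 0, 1.5042)  len=0.3859
  (v3,v4,v2) [--+] → (-0.192966, 0.334233, 1.5042)–(0.192966, 0.334233, 1.5042)  len=0.3859
  (v4,v5,v2) [--+] → (-0.385932, 0, 1.5042)–(-0.192966, 0.334233, 1.5042)  len=0.3859
  (v5,v6,v2) [--+] → (-0.192966, -0.334233, 1.5042)–(-0.385932, 0, 1.5042)  len=0.3859
  (v6,v7,v2) [--+] → (0.192966, -0.334233, 1.5042)–(-0.192966, -0.334233, 1.5042)  len=0.3859
  (v7,v1,v2) [--+] → (0.385932, 0, 1.5042)–(0.192966, -0.334233, 1.5042)  len=0.3859

Chained into 1 loop(s):
  loop 1: 6 segments, perimeter = 2.3156
Total perimeter = 2.316


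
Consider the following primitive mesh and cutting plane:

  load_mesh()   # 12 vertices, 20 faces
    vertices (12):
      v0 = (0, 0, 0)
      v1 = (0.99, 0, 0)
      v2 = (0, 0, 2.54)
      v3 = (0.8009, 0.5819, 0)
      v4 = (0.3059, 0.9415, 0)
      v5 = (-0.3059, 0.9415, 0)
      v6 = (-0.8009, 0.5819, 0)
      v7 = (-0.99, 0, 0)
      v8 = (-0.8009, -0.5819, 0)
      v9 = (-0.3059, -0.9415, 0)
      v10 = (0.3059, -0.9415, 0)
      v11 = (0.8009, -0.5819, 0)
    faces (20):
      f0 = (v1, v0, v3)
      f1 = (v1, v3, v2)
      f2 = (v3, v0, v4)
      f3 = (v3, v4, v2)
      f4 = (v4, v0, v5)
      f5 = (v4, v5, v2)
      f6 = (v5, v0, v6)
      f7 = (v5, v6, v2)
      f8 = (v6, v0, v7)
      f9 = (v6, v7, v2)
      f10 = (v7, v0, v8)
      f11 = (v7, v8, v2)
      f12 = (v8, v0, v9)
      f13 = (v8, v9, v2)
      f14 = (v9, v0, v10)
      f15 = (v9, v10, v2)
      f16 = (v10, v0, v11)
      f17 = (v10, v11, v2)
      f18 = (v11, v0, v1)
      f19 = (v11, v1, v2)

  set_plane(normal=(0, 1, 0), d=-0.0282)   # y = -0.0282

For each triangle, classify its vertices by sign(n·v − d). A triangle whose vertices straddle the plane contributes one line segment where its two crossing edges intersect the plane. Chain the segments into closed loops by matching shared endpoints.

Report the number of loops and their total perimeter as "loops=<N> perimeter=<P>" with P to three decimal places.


loops=1 perimeter=7.279

Straddling triangles (10 of 20):
  (v7,v0,v8) [++-] → (-0.0388132, -0.0282, 0)–(-0.980836, -0.0282, 0)  len=0.9420
  (v7,v8,v2) [+-+] → (-0.980836, -0.0282, 0)–(-0.0388132, -0.0282, 2.41691)  len=2.5940
  (v8,v0,v9) [-+-] → (-0.0388132, -0.0282, 0)–(-0.00916238, -0.0282, 0)  len=0.0297
  (v8,v9,v2) [--+] → (-0.00916238, -0.0282, 2.46392)–(-0.0388132, -0.0282, 2.41691)  len=0.0556
  (v9,v0,v10) [-+-] → (-0.00916238, -0.0282, 0)–(0.00916238, -0.0282, 0)  len=0.0183
  (v9,v10,v2) [--+] → (0.00916238, -0.0282, 2.46392)–(-0.00916238, -0.0282, 2.46392)  len=0.0183
  (v10,v0,v11) [-+-] → (0.00916238, -0.0282, 0)–(0.0388132, -0.0282, 0)  len=0.0297
  (v10,v11,v2) [--+] → (0.0388132, -0.0282, 2.41691)–(0.00916238, -0.0282, 2.46392)  len=0.0556
  (v11,v0,v1) [-++] → (0.0388132, -0.0282, 0)–(0.980836, -0.0282, 0)  len=0.9420
  (v11,v1,v2) [-++] → (0.980836, -0.0282, 0)–(0.0388132, -0.0282, 2.41691)  len=2.5940

Chained into 1 loop(s):
  loop 1: 10 segments, perimeter = 7.2792
Total perimeter = 7.279


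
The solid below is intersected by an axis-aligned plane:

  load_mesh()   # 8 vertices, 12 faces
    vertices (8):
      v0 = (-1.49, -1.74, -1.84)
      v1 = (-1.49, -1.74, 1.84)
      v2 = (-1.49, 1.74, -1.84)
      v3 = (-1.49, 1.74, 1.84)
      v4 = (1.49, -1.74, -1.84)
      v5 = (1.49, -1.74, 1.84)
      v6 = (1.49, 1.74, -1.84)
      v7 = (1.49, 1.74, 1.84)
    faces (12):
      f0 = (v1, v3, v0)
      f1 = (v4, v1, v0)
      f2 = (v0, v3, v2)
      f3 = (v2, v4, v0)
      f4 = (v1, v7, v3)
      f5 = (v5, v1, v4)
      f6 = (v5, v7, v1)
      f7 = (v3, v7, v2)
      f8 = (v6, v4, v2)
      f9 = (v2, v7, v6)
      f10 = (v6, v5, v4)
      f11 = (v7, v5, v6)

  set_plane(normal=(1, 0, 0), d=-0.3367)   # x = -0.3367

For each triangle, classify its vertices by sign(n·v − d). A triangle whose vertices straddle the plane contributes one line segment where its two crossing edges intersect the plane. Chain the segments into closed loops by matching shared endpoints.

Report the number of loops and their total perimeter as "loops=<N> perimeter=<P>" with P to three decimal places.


loops=1 perimeter=14.320

Straddling triangles (8 of 12):
  (v4,v1,v0) [+--] → (-0.3367, -1.74, 0.415791)–(-0.3367, -1.74, -1.84)  len=2.2558
  (v2,v4,v0) [-+-] → (-0.3367, 0.393193, -1.84)–(-0.3367, -1.74, -1.84)  len=2.1332
  (v1,v7,v3) [-+-] → (-0.3367, -0.393193, 1.84)–(-0.3367, 1.74, 1.84)  len=2.1332
  (v5,v1,v4) [+-+] → (-0.3367, -1.74, 1.84)–(-0.3367, -1.74, 0.415791)  len=1.4242
  (v5,v7,v1) [++-] → (-0.3367, -0.393193, 1.84)–(-0.3367, -1.74, 1.84)  len=1.3468
  (v3,v7,v2) [-+-] → (-0.3367, 1.74, 1.84)–(-0.3367, 1.74, -0.415791)  len=2.2558
  (v6,v4,v2) [++-] → (-0.3367, 0.393193, -1.84)–(-0.3367, 1.74, -1.84)  len=1.3468
  (v2,v7,v6) [-++] → (-0.3367, 1.74, -0.415791)–(-0.3367, 1.74, -1.84)  len=1.4242

Chained into 1 loop(s):
  loop 1: 8 segments, perimeter = 14.3200
Total perimeter = 14.320


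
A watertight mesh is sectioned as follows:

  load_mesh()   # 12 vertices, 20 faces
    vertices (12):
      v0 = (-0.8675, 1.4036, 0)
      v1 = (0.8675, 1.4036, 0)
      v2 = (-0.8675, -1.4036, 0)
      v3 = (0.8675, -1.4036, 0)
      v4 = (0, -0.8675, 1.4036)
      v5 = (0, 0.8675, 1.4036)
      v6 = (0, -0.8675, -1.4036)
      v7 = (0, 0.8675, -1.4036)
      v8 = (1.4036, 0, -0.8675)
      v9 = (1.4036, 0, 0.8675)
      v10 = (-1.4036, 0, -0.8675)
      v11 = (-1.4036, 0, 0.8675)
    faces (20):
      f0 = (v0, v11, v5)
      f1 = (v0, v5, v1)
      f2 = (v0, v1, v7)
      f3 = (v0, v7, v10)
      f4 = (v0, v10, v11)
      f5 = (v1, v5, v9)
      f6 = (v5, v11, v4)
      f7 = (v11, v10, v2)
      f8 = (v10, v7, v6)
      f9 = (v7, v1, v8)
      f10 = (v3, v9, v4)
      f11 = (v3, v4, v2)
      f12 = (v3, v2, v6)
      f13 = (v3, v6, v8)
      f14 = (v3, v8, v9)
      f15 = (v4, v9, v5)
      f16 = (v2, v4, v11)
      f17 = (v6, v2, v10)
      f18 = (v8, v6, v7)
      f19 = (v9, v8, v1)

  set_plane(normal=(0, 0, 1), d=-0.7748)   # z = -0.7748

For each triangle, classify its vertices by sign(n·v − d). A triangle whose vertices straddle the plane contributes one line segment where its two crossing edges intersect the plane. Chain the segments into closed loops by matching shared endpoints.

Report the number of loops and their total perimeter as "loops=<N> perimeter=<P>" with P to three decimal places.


Straddling triangles (10 of 20):
  (v0,v1,v7) [++-] → (0.388632, 1.10767, -0.7748)–(-0.388632, 1.10767, -0.7748)  len=0.7773
  (v0,v7,v10) [+--] → (-0.388632, 1.10767, -0.7748)–(-1.34631, 0.149987, -0.7748)  len=1.3544
  (v0,v10,v11) [+-+] → (-1.34631, 0.149987, -0.7748)–(-1.4036, 0, -0.7748)  len=0.1606
  (v11,v10,v2) [+-+] → (-1.4036, 0, -0.7748)–(-1.34631, -0.149987, -0.7748)  len=0.1606
  (v7,v1,v8) [-+-] → (0.388632, 1.10767, -0.7748)–(1.34631, 0.149987, -0.7748)  len=1.3544
  (v3,v2,v6) [++-] → (-0.388632, -1.10767, -0.7748)–(0.388632, -1.10767, -0.7748)  len=0.7773
  (v3,v6,v8) [+--] → (0.388632, -1.10767, -0.7748)–(1.34631, -0.149987, -0.7748)  len=1.3544
  (v3,v8,v9) [+-+] → (1.34631, -0.149987, -0.7748)–(1.4036, 0, -0.7748)  len=0.1606
  (v6,v2,v10) [-+-] → (-0.388632, -1.10767, -0.7748)–(-1.34631, -0.149987, -0.7748)  len=1.3544
  (v9,v8,v1) [+-+] → (1.4036, 0, -0.7748)–(1.34631, 0.149987, -0.7748)  len=0.1606

Chained into 1 loop(s):
  loop 1: 10 segments, perimeter = 7.6142
Total perimeter = 7.614

loops=1 perimeter=7.614
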